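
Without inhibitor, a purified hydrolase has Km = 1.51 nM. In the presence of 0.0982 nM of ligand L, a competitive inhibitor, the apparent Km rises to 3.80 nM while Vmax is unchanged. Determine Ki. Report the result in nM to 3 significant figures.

Competitive: Km,app = α·Km with α = 1 + [I]/Ki.
α = Km,app/Km = 3.80/1.51 = 2.517.
Since α = 1 + [I]/Ki, [I]/Ki = 2.517 − 1 = 1.517 and Ki = 0.0982/1.517 = 0.0648 nM.

0.0648 nM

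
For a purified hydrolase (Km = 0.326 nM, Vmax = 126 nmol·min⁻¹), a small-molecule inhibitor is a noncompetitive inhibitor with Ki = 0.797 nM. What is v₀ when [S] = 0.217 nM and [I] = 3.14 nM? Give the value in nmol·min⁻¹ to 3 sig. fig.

10.2 nmol·min⁻¹

With α = 1 + [I]/Ki = 1 + 3.14/0.797 = 4.940, the noncompetitive rate law is v = (Vmax/α)·[S] / (Km + [S]).
v = (126/4.940)×0.217 / (0.326 + 0.217) = 5.535/0.5430 = 10.2 nmol·min⁻¹.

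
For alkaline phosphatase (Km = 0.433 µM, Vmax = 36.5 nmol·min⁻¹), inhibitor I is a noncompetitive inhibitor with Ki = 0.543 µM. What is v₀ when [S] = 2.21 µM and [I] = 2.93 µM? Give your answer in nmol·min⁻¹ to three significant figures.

With α = 1 + [I]/Ki = 1 + 2.93/0.543 = 6.396, the noncompetitive rate law is v = (Vmax/α)·[S] / (Km + [S]).
v = (36.5/6.396)×2.21 / (0.433 + 2.21) = 12.61/2.643 = 4.77 nmol·min⁻¹.

4.77 nmol·min⁻¹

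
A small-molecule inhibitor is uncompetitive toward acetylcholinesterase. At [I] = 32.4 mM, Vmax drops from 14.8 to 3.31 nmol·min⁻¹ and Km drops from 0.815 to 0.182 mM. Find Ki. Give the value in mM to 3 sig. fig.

Uncompetitive: Vmax,app = Vmax/α (and Km,app = Km/α) with α = 1 + [I]/Ki.
α = Vmax/Vmax,app = 14.8/3.31 = 4.471.
Ki = [I]/(α − 1) = 32.4/3.471 = 9.33 mM.

9.33 mM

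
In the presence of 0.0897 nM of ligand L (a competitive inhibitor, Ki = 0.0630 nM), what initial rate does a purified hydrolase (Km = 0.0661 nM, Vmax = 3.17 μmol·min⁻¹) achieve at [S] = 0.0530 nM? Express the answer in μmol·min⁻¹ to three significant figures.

0.788 μmol·min⁻¹

With α = 1 + [I]/Ki = 1 + 0.0897/0.0630 = 2.424, the competitive rate law is v = Vmax[S] / (αKm + [S]).
v = 3.17×0.0530 / (2.424×0.0661 + 0.0530) = 0.1680/0.2132 = 0.788 μmol·min⁻¹.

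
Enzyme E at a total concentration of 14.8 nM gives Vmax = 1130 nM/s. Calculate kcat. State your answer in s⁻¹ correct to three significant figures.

76.4 s⁻¹

kcat = Vmax/[E]total = 1130 nM/s / 14.8 nM = 76.4 s⁻¹.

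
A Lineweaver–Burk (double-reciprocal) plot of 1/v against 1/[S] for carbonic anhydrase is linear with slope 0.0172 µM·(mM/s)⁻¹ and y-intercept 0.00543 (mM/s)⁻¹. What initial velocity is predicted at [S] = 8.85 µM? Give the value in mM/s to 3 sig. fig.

136 mM/s

The y-intercept is 1/Vmax, so Vmax = 1/0.00543 = 184 mM/s.
The slope is Km/Vmax, so Km = 0.0172 × 184 = 3.17 µM.
Then v = 184 × 8.85/(3.17 + 8.85) = 136 mM/s.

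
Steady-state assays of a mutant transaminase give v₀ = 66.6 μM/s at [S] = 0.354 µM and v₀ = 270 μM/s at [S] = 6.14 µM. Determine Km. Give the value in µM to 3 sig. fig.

1.41 µM

In reciprocal form, 1/v = (Km/Vmax)·(1/[S]) + 1/Vmax. The two points give (1/[S], 1/v) = (2.825, 0.01502) and (0.1629, 0.003704).
Slope = (0.01502 − 0.003704)/(2.825 − 0.1629) = 0.004249; intercept = 0.01502 − 0.004249×2.825 = 0.003012.
Vmax = 1/intercept = 332 μM/s; Km = slope × Vmax = 0.004249 × 332 = 1.41 µM.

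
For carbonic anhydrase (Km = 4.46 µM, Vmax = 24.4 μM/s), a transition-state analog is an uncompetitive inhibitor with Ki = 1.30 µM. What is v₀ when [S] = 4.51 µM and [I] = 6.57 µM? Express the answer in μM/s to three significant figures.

With α = 1 + [I]/Ki = 1 + 6.57/1.30 = 6.054, the uncompetitive rate law is v = (Vmax/α)·[S] / (Km/α + [S]).
v = (24.4/6.054)×4.51 / (4.46/6.054 + 4.51) = 18.18/5.247 = 3.46 μM/s.

3.46 μM/s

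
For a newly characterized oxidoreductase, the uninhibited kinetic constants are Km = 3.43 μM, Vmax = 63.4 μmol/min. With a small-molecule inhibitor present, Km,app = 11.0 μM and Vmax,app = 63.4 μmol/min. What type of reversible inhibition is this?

competitive

Km increases (3.43 → 11.0 μM) while Vmax is unchanged — the hallmark of competitive inhibition.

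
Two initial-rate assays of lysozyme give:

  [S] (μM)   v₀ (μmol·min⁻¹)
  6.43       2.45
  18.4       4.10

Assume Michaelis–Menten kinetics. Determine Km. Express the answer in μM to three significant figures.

In reciprocal form, 1/v = (Km/Vmax)·(1/[S]) + 1/Vmax. The two points give (1/[S], 1/v) = (0.1555, 0.4082) and (0.05435, 0.2439).
Slope = (0.4082 − 0.2439)/(0.1555 − 0.05435) = 1.624; intercept = 0.4082 − 1.624×0.1555 = 0.1557.
Vmax = 1/intercept = 6.42 μmol·min⁻¹; Km = slope × Vmax = 1.624 × 6.42 = 10.4 μM.

10.4 μM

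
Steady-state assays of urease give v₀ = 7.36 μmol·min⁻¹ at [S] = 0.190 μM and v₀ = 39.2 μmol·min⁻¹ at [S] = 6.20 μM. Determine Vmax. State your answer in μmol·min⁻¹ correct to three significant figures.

In reciprocal form, 1/v = (Km/Vmax)·(1/[S]) + 1/Vmax. The two points give (1/[S], 1/v) = (5.263, 0.1359) and (0.1613, 0.02551).
Slope = (0.1359 − 0.02551)/(5.263 − 0.1613) = 0.02163; intercept = 0.1359 − 0.02163×5.263 = 0.02202.
Vmax = 1/intercept = 45.4 μmol·min⁻¹; Km = slope × Vmax = 0.02163 × 45.4 = 0.982 μM.

45.4 μmol·min⁻¹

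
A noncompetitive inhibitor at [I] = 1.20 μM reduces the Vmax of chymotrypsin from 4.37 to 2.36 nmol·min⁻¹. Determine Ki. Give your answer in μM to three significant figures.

1.41 μM

Noncompetitive: Vmax,app = Vmax/α with α = 1 + [I]/Ki.
α = Vmax/Vmax,app = 4.37/2.36 = 1.852.
Since α = 1 + [I]/Ki, [I]/Ki = 1.852 − 1 = 0.8517 and Ki = 1.20/0.8517 = 1.41 μM.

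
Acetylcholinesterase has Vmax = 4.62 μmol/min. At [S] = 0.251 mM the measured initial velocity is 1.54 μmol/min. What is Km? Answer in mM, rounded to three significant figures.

0.502 mM

From v = Vmax[S]/(Km+[S]), Km = [S](Vmax − v)/v.
Km = 0.251 × (4.62 − 1.54) / 1.54 = 0.7731/1.54 = 0.502 mM.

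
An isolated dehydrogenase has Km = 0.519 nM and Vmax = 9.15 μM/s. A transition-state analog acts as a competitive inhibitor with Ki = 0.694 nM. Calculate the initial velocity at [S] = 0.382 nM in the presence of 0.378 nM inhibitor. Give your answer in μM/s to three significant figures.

2.95 μM/s

α = 1 + [I]/Ki = 1 + 0.378/0.694 = 1.545.
For a competitive inhibitor, Vmax is unchanged and the apparent Km becomes α·Km: Km,app = 0.802 nM, Vmax,app = 9.15 μM/s.
v = Vmax,app·[S]/(Km,app + [S]) = 9.15 × 0.382/(0.802 + 0.382) = 2.95 μM/s.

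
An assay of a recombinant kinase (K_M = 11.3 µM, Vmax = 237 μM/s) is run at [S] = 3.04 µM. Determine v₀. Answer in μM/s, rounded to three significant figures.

50.2 μM/s

v = Vmax·[S]/(Km + [S]) = 237 × 3.04 / (11.3 + 3.04)
  = 720.5 / 14.34 = 50.2 μM/s.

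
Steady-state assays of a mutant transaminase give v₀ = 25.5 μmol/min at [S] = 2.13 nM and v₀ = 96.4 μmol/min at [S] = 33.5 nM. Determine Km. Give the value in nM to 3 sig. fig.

From v = Vmax[S]/(Km+[S]), each point gives Vmax = v(Km+[S])/[S].
Equating: 25.5(Km+2.13)/2.13 = 96.4(Km+33.5)/33.5.
11.97·Km + 25.5 = 2.878·Km + 96.4, so (11.97 − 2.878)·Km = 96.4 − 25.5.
Km = 70.90/9.094 = 7.80 nM; then Vmax = 25.5(7.80+2.13)/2.13 = 119 μmol/min.

7.80 nM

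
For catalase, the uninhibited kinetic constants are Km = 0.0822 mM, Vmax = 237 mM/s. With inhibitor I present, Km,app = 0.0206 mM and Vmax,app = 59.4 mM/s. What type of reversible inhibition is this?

Both Km and Vmax decrease by the same factor (~3.99-fold) — characteristic of uncompetitive inhibition.

uncompetitive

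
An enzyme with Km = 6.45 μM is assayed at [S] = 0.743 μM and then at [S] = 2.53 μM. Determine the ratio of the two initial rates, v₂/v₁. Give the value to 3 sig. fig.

2.73

Since Vmax cancels, v₂/v₁ = [S]₂(Km+[S]₁) / [S]₁(Km+[S]₂).
= 2.53×(6.45+0.743) / (0.743×(6.45+2.53)) = 18.20/6.672 = 2.73.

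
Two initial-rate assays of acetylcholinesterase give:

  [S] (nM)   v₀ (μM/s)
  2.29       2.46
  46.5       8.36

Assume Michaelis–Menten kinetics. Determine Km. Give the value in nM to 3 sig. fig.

6.60 nM

In reciprocal form, 1/v = (Km/Vmax)·(1/[S]) + 1/Vmax. The two points give (1/[S], 1/v) = (0.4367, 0.4065) and (0.02151, 0.1196).
Slope = (0.4065 − 0.1196)/(0.4367 − 0.02151) = 0.6910; intercept = 0.4065 − 0.6910×0.4367 = 0.1048.
Vmax = 1/intercept = 9.55 μM/s; Km = slope × Vmax = 0.6910 × 9.55 = 6.60 nM.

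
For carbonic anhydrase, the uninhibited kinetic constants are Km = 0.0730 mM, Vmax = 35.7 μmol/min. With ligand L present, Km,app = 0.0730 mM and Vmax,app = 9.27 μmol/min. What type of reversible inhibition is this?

noncompetitive

Vmax decreases (35.7 → 9.27 μmol/min) while Km is unchanged — pure noncompetitive inhibition.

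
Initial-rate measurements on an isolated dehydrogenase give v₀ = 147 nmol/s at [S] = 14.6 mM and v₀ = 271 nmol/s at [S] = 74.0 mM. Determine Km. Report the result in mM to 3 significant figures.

19.4 mM

In reciprocal form, 1/v = (Km/Vmax)·(1/[S]) + 1/Vmax. The two points give (1/[S], 1/v) = (0.06849, 0.006803) and (0.01351, 0.003690).
Slope = (0.006803 − 0.003690)/(0.06849 − 0.01351) = 0.05662; intercept = 0.006803 − 0.05662×0.06849 = 0.002925.
Vmax = 1/intercept = 342 nmol/s; Km = slope × Vmax = 0.05662 × 342 = 19.4 mM.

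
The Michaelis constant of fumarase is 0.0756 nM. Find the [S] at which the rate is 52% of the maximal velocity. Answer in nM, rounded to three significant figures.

0.0819 nM

v/Vmax = [S]/(Km+[S]) = 0.52, so [S] = Km·0.52/(1 − 0.52) = 0.0756 × 1.083.
[S] = 0.0819 nM.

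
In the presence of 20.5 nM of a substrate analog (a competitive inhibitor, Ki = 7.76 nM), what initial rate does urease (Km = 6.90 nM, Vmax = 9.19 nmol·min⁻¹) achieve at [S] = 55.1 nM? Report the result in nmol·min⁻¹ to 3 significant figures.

With α = 1 + [I]/Ki = 1 + 20.5/7.76 = 3.642, the competitive rate law is v = Vmax[S] / (αKm + [S]).
v = 9.19×55.1 / (3.642×6.90 + 55.1) = 506.4/80.23 = 6.31 nmol·min⁻¹.

6.31 nmol·min⁻¹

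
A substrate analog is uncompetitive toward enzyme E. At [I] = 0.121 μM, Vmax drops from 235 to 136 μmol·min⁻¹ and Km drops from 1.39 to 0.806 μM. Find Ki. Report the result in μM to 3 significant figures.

0.166 μM

Uncompetitive: Vmax,app = Vmax/α (and Km,app = Km/α) with α = 1 + [I]/Ki.
α = Vmax/Vmax,app = 235/136 = 1.728.
Since α = 1 + [I]/Ki, [I]/Ki = 1.728 − 1 = 0.7279 and Ki = 0.121/0.7279 = 0.166 μM.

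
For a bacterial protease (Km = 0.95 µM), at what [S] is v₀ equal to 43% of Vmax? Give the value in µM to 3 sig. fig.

0.717 µM

v/Vmax = [S]/(Km+[S]) = 0.43, so [S] = Km·0.43/(1 − 0.43) = 0.95 × 0.7544.
[S] = 0.717 µM.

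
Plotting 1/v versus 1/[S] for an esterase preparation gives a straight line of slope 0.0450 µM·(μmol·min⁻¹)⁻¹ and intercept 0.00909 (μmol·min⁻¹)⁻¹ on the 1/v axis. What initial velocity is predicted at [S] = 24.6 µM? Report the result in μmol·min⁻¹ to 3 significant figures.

The y-intercept is 1/Vmax, so Vmax = 1/0.00909 = 110 μmol·min⁻¹.
The slope is Km/Vmax, so Km = 0.0450 × 110 = 4.95 µM.
Then v = 110 × 24.6/(4.95 + 24.6) = 91.6 μmol·min⁻¹.

91.6 μmol·min⁻¹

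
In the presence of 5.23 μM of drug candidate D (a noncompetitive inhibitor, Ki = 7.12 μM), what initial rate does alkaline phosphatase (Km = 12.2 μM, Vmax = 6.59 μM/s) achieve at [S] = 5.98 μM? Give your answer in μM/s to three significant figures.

With α = 1 + [I]/Ki = 1 + 5.23/7.12 = 1.735, the noncompetitive rate law is v = (Vmax/α)·[S] / (Km + [S]).
v = (6.59/1.735)×5.98 / (12.2 + 5.98) = 22.72/18.18 = 1.25 μM/s.

1.25 μM/s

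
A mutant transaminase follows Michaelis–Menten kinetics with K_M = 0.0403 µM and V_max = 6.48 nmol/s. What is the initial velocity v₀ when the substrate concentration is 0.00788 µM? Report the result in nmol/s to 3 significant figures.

v = Vmax·[S]/(Km + [S]) = 6.48 × 0.00788 / (0.0403 + 0.00788)
  = 0.05106 / 0.04818 = 1.06 nmol/s.

1.06 nmol/s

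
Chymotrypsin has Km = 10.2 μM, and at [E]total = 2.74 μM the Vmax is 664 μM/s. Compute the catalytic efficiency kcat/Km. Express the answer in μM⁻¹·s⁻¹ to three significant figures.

23.8 μM⁻¹·s⁻¹

kcat = Vmax/[E]total = 664/2.74 = 242 s⁻¹.
kcat/Km = 242/10.2 = 23.8 μM⁻¹·s⁻¹.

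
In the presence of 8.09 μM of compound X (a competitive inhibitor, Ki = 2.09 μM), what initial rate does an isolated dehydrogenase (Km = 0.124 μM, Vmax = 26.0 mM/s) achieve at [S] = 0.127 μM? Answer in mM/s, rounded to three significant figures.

α = 1 + [I]/Ki = 1 + 8.09/2.09 = 4.871.
For a competitive inhibitor, Vmax is unchanged and the apparent Km becomes α·Km: Km,app = 0.604 μM, Vmax,app = 26.0 mM/s.
v = Vmax,app·[S]/(Km,app + [S]) = 26.0 × 0.127/(0.604 + 0.127) = 4.52 mM/s.

4.52 mM/s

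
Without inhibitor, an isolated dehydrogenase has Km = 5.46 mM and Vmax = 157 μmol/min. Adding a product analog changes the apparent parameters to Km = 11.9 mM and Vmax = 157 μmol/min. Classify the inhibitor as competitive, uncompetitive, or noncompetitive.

competitive

Km increases (5.46 → 11.9 mM) while Vmax is unchanged — the hallmark of competitive inhibition.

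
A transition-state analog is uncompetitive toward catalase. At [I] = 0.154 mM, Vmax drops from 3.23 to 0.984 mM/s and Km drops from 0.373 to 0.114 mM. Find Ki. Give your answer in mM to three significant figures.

0.0675 mM

Uncompetitive: Vmax,app = Vmax/α (and Km,app = Km/α) with α = 1 + [I]/Ki.
α = Vmax/Vmax,app = 3.23/0.984 = 3.283.
Ki = [I]/(α − 1) = 0.154/2.283 = 0.0675 mM.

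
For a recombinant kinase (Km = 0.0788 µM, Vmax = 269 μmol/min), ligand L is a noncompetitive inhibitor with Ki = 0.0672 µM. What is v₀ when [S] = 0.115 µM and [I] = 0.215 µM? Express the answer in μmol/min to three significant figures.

38.0 μmol/min

With α = 1 + [I]/Ki = 1 + 0.215/0.0672 = 4.199, the noncompetitive rate law is v = (Vmax/α)·[S] / (Km + [S]).
v = (269/4.199)×0.115 / (0.0788 + 0.115) = 7.367/0.1938 = 38.0 μmol/min.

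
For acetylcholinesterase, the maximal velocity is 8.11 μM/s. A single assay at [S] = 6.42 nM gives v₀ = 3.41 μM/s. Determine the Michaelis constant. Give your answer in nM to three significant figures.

v/Vmax = 3.41/8.11 = 0.4205 = [S]/(Km+[S]).
So Km + [S] = [S]/0.4205 = 15.27 nM, giving Km = 15.27 − 6.42 = 8.85 nM.

8.85 nM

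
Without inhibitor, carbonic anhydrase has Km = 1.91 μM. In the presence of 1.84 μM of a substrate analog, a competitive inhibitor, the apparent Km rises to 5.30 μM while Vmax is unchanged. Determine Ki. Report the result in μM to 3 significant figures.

1.04 μM

Competitive: Km,app = α·Km with α = 1 + [I]/Ki.
α = Km,app/Km = 5.30/1.91 = 2.775.
Since α = 1 + [I]/Ki, [I]/Ki = 2.775 − 1 = 1.775 and Ki = 1.84/1.775 = 1.04 μM.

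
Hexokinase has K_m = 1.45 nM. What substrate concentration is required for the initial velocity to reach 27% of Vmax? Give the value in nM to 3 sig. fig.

0.536 nM

v/Vmax = [S]/(Km+[S]) = 0.27, so [S] = Km·0.27/(1 − 0.27) = 1.45 × 0.3699.
[S] = 0.536 nM.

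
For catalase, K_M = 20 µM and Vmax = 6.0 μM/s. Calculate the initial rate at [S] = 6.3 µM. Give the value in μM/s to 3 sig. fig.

[S]/(Km+[S]) = 6.3/26.30 = 0.2395, the fractional saturation.
v = 0.2395 × Vmax = 0.2395 × 6.0 = 1.44 μM/s.

1.44 μM/s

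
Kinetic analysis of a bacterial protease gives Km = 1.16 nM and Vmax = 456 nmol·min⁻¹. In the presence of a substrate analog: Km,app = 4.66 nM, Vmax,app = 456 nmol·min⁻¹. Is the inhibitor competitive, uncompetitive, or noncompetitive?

competitive

Km increases (1.16 → 4.66 nM) while Vmax is unchanged — the hallmark of competitive inhibition.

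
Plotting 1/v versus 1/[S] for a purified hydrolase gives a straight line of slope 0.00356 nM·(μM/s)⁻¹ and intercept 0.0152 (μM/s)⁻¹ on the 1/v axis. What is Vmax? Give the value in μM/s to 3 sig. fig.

The y-intercept of a Lineweaver–Burk plot equals 1/Vmax, so Vmax = 1/0.0152 = 65.8 μM/s.

65.8 μM/s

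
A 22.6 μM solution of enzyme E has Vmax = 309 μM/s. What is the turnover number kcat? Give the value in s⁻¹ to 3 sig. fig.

13.7 s⁻¹

kcat = Vmax/[E]total = 309 μM/s / 22.6 μM = 13.7 s⁻¹.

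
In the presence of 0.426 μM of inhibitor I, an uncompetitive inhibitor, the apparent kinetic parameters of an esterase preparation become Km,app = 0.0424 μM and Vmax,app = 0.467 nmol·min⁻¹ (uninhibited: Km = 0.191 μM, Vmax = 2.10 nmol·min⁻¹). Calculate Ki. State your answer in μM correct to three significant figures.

0.122 μM

Uncompetitive: Vmax,app = Vmax/α (and Km,app = Km/α) with α = 1 + [I]/Ki.
α = Vmax/Vmax,app = 2.10/0.467 = 4.497.
Since α = 1 + [I]/Ki, [I]/Ki = 4.497 − 1 = 3.497 and Ki = 0.426/3.497 = 0.122 μM.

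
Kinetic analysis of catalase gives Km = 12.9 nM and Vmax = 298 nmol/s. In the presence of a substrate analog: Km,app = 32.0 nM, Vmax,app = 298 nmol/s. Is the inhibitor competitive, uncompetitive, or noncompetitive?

competitive

Km increases (12.9 → 32.0 nM) while Vmax is unchanged — the hallmark of competitive inhibition.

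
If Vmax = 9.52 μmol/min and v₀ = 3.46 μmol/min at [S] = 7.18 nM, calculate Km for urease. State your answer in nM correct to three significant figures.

12.6 nM

From v = Vmax[S]/(Km+[S]), Km = [S](Vmax − v)/v.
Km = 7.18 × (9.52 − 3.46) / 3.46 = 43.51/3.46 = 12.6 nM.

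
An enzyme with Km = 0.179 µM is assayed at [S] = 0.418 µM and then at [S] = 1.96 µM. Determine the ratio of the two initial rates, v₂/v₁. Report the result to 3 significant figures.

1.31

Since Vmax cancels, v₂/v₁ = [S]₂(Km+[S]₁) / [S]₁(Km+[S]₂).
= 1.96×(0.179+0.418) / (0.418×(0.179+1.96)) = 1.170/0.8941 = 1.31.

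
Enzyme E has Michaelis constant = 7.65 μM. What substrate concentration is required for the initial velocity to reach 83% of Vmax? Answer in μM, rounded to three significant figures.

v/Vmax = [S]/(Km+[S]) = 0.83, so [S] = Km·0.83/(1 − 0.83) = 7.65 × 4.882.
[S] = 37.3 μM.

37.3 μM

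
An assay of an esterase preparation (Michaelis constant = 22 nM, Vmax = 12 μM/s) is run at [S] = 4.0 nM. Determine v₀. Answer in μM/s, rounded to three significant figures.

1.85 μM/s

[S]/(Km+[S]) = 4.0/26.00 = 0.1538, the fractional saturation.
v = 0.1538 × Vmax = 0.1538 × 12 = 1.85 μM/s.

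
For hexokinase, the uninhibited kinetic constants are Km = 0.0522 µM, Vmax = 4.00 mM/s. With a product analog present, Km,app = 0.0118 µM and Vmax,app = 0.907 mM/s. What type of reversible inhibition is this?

uncompetitive

Both Km and Vmax decrease by the same factor (~4.41-fold) — characteristic of uncompetitive inhibition.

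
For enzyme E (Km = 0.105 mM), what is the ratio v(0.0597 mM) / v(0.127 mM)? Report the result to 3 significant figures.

The fractional saturations are [S]/(Km+[S]) = 0.127/0.2320 = 0.5474 and 0.0597/0.1647 = 0.3625.
v₂/v₁ is just their ratio: 0.3625/0.5474 = 0.662.

0.662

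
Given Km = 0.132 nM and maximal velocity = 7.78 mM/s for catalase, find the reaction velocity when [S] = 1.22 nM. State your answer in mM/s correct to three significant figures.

7.02 mM/s

[S]/(Km+[S]) = 1.22/1.352 = 0.9024, the fractional saturation.
v = 0.9024 × Vmax = 0.9024 × 7.78 = 7.02 mM/s.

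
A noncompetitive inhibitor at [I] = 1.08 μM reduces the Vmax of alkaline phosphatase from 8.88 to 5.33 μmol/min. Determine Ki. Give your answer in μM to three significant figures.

Noncompetitive: Vmax,app = Vmax/α with α = 1 + [I]/Ki.
α = Vmax/Vmax,app = 8.88/5.33 = 1.666.
Since α = 1 + [I]/Ki, [I]/Ki = 1.666 − 1 = 0.6660 and Ki = 1.08/0.6660 = 1.62 μM.

1.62 μM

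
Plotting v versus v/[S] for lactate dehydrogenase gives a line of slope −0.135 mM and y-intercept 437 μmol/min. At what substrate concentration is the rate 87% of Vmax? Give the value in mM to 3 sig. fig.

The Eadie–Hofstee slope gives Km = 0.135 mM (slope = −Km).
v/Vmax = [S]/(Km+[S]) = 0.87 ⇒ [S] = Km·0.87/(1−0.87) = 0.135 × 6.692 = 0.903 mM.

0.903 mM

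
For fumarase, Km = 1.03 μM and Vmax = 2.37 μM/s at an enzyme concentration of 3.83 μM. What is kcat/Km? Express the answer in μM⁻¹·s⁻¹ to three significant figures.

kcat = Vmax/[E]total = 2.37/3.83 = 0.619 s⁻¹.
kcat/Km = 0.619/1.03 = 0.601 μM⁻¹·s⁻¹.

0.601 μM⁻¹·s⁻¹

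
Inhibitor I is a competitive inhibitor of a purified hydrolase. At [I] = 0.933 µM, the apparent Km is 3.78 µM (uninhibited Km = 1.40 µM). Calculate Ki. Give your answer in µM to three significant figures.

Competitive: Km,app = α·Km with α = 1 + [I]/Ki.
α = Km,app/Km = 3.78/1.40 = 2.700.
Since α = 1 + [I]/Ki, [I]/Ki = 2.700 − 1 = 1.700 and Ki = 0.933/1.700 = 0.549 µM.

0.549 µM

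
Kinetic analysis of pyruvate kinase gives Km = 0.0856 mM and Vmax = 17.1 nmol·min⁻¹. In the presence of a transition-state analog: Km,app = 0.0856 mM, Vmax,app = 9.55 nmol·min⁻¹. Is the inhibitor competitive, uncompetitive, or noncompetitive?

noncompetitive

Vmax decreases (17.1 → 9.55 nmol·min⁻¹) while Km is unchanged — pure noncompetitive inhibition.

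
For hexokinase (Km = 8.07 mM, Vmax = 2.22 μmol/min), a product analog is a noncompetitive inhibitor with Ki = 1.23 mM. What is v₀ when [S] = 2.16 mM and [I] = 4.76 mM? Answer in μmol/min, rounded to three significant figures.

With α = 1 + [I]/Ki = 1 + 4.76/1.23 = 4.870, the noncompetitive rate law is v = (Vmax/α)·[S] / (Km + [S]).
v = (2.22/4.870)×2.16 / (8.07 + 2.16) = 0.9847/10.23 = 0.0963 μmol/min.

0.0963 μmol/min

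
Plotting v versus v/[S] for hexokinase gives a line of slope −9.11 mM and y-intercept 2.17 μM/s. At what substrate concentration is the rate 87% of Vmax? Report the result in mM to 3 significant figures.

61.0 mM

The Eadie–Hofstee slope gives Km = 9.11 mM (slope = −Km).
v/Vmax = [S]/(Km+[S]) = 0.87 ⇒ [S] = Km·0.87/(1−0.87) = 9.11 × 6.692 = 61.0 mM.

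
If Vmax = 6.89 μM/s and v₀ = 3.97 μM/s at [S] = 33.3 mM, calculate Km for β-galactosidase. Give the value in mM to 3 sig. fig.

24.5 mM

v/Vmax = 3.97/6.89 = 0.5762 = [S]/(Km+[S]).
So Km + [S] = [S]/0.5762 = 57.79 mM, giving Km = 57.79 − 33.3 = 24.5 mM.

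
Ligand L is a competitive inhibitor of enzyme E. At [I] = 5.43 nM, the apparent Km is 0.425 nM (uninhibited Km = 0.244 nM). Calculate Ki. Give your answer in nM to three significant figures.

7.32 nM

Competitive: Km,app = α·Km with α = 1 + [I]/Ki.
α = Km,app/Km = 0.425/0.244 = 1.742.
Since α = 1 + [I]/Ki, [I]/Ki = 1.742 − 1 = 0.7418 and Ki = 5.43/0.7418 = 7.32 nM.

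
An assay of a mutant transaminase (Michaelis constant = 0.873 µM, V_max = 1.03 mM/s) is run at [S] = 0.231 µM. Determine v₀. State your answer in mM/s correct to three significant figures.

0.216 mM/s

v = Vmax·[S]/(Km + [S]) = 1.03 × 0.231 / (0.873 + 0.231)
  = 0.2379 / 1.104 = 0.216 mM/s.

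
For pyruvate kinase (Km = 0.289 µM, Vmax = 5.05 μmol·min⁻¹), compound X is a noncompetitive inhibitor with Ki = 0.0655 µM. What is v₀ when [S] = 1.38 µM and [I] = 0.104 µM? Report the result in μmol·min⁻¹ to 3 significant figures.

With α = 1 + [I]/Ki = 1 + 0.104/0.0655 = 2.588, the noncompetitive rate law is v = (Vmax/α)·[S] / (Km + [S]).
v = (5.05/2.588)×1.38 / (0.289 + 1.38) = 2.693/1.669 = 1.61 μmol·min⁻¹.

1.61 μmol·min⁻¹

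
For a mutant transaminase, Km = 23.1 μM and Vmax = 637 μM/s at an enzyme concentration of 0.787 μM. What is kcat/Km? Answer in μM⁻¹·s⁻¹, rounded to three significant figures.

35.0 μM⁻¹·s⁻¹

kcat = Vmax/[E]total = 637/0.787 = 809 s⁻¹.
kcat/Km = 809/23.1 = 35.0 μM⁻¹·s⁻¹.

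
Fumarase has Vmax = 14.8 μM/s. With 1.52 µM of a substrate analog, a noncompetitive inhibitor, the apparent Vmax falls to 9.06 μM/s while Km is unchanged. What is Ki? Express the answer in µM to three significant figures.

Noncompetitive: Vmax,app = Vmax/α with α = 1 + [I]/Ki.
α = Vmax/Vmax,app = 14.8/9.06 = 1.634.
Since α = 1 + [I]/Ki, [I]/Ki = 1.634 − 1 = 0.6336 and Ki = 1.52/0.6336 = 2.40 µM.

2.40 µM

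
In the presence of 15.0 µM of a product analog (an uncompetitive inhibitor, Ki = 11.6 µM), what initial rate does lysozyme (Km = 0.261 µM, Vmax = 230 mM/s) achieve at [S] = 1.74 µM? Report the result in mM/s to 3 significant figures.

94.1 mM/s

α = 1 + [I]/Ki = 1 + 15.0/11.6 = 2.293.
For an uncompetitive inhibitor, both parameters are divided by α, giving Vmax/α and Km/α: Km,app = 0.114 µM, Vmax,app = 100 mM/s.
v = Vmax,app·[S]/(Km,app + [S]) = 100 × 1.74/(0.114 + 1.74) = 94.1 mM/s.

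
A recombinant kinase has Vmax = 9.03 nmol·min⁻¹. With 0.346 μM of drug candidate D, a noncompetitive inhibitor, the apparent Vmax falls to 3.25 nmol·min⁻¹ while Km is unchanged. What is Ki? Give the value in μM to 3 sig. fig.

0.195 μM

Noncompetitive: Vmax,app = Vmax/α with α = 1 + [I]/Ki.
α = Vmax/Vmax,app = 9.03/3.25 = 2.778.
Since α = 1 + [I]/Ki, [I]/Ki = 2.778 − 1 = 1.778 and Ki = 0.346/1.778 = 0.195 μM.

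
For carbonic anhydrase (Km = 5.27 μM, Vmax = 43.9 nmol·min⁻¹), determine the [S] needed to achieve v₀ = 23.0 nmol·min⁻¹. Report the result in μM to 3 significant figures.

Rearranging v = Vmax[S]/(Km+[S]) gives [S] = Km·v/(Vmax − v).
[S] = 5.27 × 23.0 / (43.9 − 23.0) = 121.2/20.90 = 5.80 μM.

5.80 μM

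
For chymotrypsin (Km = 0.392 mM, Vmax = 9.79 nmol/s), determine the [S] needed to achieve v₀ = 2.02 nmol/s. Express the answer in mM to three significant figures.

The required fractional saturation is v/Vmax = 2.02/9.79 = 0.2063.
Then [S]/(Km+[S]) = 0.2063 ⇒ [S] = 0.392 × 0.2063/(1 − 0.2063) = 0.102 mM.

0.102 mM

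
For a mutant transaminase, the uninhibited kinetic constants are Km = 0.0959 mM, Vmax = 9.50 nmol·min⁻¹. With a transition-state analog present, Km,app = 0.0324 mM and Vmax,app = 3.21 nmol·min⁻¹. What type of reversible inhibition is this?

Both Km and Vmax decrease by the same factor (~2.96-fold) — characteristic of uncompetitive inhibition.

uncompetitive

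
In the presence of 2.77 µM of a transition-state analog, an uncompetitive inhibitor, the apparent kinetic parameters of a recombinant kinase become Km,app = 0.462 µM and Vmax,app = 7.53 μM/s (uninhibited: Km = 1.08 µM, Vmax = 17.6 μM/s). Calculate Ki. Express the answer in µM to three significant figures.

Uncompetitive: Vmax,app = Vmax/α (and Km,app = Km/α) with α = 1 + [I]/Ki.
α = Vmax/Vmax,app = 17.6/7.53 = 2.337.
Since α = 1 + [I]/Ki, [I]/Ki = 2.337 − 1 = 1.337 and Ki = 2.77/1.337 = 2.07 µM.

2.07 µM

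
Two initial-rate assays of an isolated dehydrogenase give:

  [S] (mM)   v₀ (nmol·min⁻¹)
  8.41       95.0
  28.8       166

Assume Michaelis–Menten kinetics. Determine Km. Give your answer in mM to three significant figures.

From v = Vmax[S]/(Km+[S]), each point gives Vmax = v(Km+[S])/[S].
Equating: 95.0(Km+8.41)/8.41 = 166(Km+28.8)/28.8.
11.30·Km + 95.0 = 5.764·Km + 166, so (11.30 − 5.764)·Km = 166 − 95.0.
Km = 71.00/5.532 = 12.8 mM; then Vmax = 95.0(12.8+8.41)/8.41 = 240 nmol·min⁻¹.

12.8 mM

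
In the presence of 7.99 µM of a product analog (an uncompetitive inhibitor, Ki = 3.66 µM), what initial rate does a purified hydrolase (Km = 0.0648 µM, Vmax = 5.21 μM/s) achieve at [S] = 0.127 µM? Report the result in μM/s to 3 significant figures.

α = 1 + [I]/Ki = 1 + 7.99/3.66 = 3.183.
For an uncompetitive inhibitor, both parameters are divided by α, giving Vmax/α and Km/α: Km,app = 0.0204 µM, Vmax,app = 1.64 μM/s.
v = Vmax,app·[S]/(Km,app + [S]) = 1.64 × 0.127/(0.0204 + 0.127) = 1.41 μM/s.

1.41 μM/s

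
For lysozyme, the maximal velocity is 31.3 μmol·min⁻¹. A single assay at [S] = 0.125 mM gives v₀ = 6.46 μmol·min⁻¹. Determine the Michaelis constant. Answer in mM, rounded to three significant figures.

0.481 mM

From v = Vmax[S]/(Km+[S]), Km = [S](Vmax − v)/v.
Km = 0.125 × (31.3 − 6.46) / 6.46 = 3.105/6.46 = 0.481 mM.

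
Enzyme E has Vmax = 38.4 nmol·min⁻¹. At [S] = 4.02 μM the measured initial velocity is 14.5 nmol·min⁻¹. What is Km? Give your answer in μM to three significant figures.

v/Vmax = 14.5/38.4 = 0.3776 = [S]/(Km+[S]).
So Km + [S] = [S]/0.3776 = 10.65 μM, giving Km = 10.65 − 4.02 = 6.63 μM.

6.63 μM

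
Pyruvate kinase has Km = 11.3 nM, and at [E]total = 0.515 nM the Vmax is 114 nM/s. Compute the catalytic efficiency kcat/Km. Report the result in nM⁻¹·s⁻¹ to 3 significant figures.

kcat = Vmax/[E]total = 114/0.515 = 221 s⁻¹.
kcat/Km = 221/11.3 = 19.6 nM⁻¹·s⁻¹.

19.6 nM⁻¹·s⁻¹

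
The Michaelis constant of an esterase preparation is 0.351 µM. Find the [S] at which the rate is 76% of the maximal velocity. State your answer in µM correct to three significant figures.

1.11 µM

v/Vmax = [S]/(Km+[S]) = 0.76, so [S] = Km·0.76/(1 − 0.76) = 0.351 × 3.167.
[S] = 1.11 µM.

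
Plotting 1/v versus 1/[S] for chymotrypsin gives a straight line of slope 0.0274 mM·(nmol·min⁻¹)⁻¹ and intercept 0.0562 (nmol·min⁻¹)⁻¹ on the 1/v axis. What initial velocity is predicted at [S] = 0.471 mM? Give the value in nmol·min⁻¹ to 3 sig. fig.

8.74 nmol·min⁻¹

The y-intercept is 1/Vmax, so Vmax = 1/0.0562 = 17.8 nmol·min⁻¹.
The slope is Km/Vmax, so Km = 0.0274 × 17.8 = 0.488 mM.
Then v = 17.8 × 0.471/(0.488 + 0.471) = 8.74 nmol·min⁻¹.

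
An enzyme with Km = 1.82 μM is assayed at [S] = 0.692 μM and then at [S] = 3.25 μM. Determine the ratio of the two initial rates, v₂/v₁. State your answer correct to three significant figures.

The fractional saturations are [S]/(Km+[S]) = 0.692/2.512 = 0.2755 and 3.25/5.070 = 0.6410.
v₂/v₁ is just their ratio: 0.6410/0.2755 = 2.33.

2.33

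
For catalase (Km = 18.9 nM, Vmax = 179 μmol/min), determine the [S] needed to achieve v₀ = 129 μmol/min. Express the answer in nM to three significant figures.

Rearranging v = Vmax[S]/(Km+[S]) gives [S] = Km·v/(Vmax − v).
[S] = 18.9 × 129 / (179 − 129) = 2438/50.00 = 48.8 nM.

48.8 nM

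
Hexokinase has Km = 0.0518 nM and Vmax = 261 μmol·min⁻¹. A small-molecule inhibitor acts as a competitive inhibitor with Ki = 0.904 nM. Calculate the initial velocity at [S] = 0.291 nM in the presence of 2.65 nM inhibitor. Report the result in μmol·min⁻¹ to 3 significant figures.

α = 1 + [I]/Ki = 1 + 2.65/0.904 = 3.931.
For a competitive inhibitor, Vmax is unchanged and the apparent Km becomes α·Km: Km,app = 0.204 nM, Vmax,app = 261 μmol·min⁻¹.
v = Vmax,app·[S]/(Km,app + [S]) = 261 × 0.291/(0.204 + 0.291) = 154 μmol·min⁻¹.

154 μmol·min⁻¹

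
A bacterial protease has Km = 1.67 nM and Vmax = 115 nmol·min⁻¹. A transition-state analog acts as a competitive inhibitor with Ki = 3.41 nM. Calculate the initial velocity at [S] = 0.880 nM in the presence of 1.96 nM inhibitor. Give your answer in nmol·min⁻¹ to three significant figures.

28.8 nmol·min⁻¹

α = 1 + [I]/Ki = 1 + 1.96/3.41 = 1.575.
For a competitive inhibitor, Vmax is unchanged and the apparent Km becomes α·Km: Km,app = 2.63 nM, Vmax,app = 115 nmol·min⁻¹.
v = Vmax,app·[S]/(Km,app + [S]) = 115 × 0.880/(2.63 + 0.880) = 28.8 nmol·min⁻¹.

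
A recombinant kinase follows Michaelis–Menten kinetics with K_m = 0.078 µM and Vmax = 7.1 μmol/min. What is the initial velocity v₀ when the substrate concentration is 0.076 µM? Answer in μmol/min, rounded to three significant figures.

3.50 μmol/min

v = Vmax·[S]/(Km + [S]) = 7.1 × 0.076 / (0.078 + 0.076)
  = 0.5396 / 0.1540 = 3.50 μmol/min.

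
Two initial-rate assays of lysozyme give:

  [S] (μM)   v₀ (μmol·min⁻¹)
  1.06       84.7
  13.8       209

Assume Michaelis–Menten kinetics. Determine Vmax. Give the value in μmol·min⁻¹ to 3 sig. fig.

In reciprocal form, 1/v = (Km/Vmax)·(1/[S]) + 1/Vmax. The two points give (1/[S], 1/v) = (0.9434, 0.01181) and (0.07246, 0.004785).
Slope = (0.01181 − 0.004785)/(0.9434 − 0.07246) = 0.008062; intercept = 0.01181 − 0.008062×0.9434 = 0.004200.
Vmax = 1/intercept = 238 μmol·min⁻¹; Km = slope × Vmax = 0.008062 × 238 = 1.92 μM.

238 μmol·min⁻¹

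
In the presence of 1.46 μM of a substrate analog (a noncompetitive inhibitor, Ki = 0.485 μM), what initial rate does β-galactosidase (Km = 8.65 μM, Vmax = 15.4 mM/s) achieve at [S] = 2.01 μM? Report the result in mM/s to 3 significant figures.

α = 1 + [I]/Ki = 1 + 1.46/0.485 = 4.010.
For a noncompetitive inhibitor, Vmax is reduced to Vmax/α while Km is unchanged: Km,app = 8.65 μM, Vmax,app = 3.84 mM/s.
v = Vmax,app·[S]/(Km,app + [S]) = 3.84 × 2.01/(8.65 + 2.01) = 0.724 mM/s.

0.724 mM/s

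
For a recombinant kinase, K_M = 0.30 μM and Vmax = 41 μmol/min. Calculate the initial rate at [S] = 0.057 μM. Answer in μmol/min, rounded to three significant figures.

6.55 μmol/min

[S]/(Km+[S]) = 0.057/0.3570 = 0.1597, the fractional saturation.
v = 0.1597 × Vmax = 0.1597 × 41 = 6.55 μmol/min.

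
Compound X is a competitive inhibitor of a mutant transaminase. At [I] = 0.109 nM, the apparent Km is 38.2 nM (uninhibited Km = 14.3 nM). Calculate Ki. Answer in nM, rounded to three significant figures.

0.0652 nM

Competitive: Km,app = α·Km with α = 1 + [I]/Ki.
α = Km,app/Km = 38.2/14.3 = 2.671.
Since α = 1 + [I]/Ki, [I]/Ki = 2.671 − 1 = 1.671 and Ki = 0.109/1.671 = 0.0652 nM.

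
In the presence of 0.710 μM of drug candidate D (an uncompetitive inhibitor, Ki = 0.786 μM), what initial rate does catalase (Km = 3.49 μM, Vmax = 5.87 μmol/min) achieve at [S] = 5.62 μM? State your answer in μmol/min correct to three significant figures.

2.33 μmol/min

α = 1 + [I]/Ki = 1 + 0.710/0.786 = 1.903.
For an uncompetitive inhibitor, both parameters are divided by α, giving Vmax/α and Km/α: Km,app = 1.83 μM, Vmax,app = 3.08 μmol/min.
v = Vmax,app·[S]/(Km,app + [S]) = 3.08 × 5.62/(1.83 + 5.62) = 2.33 μmol/min.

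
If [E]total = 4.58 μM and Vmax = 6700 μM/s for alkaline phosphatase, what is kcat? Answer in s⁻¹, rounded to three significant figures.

1460 s⁻¹

kcat = Vmax/[E]total = 6700 μM/s / 4.58 μM = 1460 s⁻¹.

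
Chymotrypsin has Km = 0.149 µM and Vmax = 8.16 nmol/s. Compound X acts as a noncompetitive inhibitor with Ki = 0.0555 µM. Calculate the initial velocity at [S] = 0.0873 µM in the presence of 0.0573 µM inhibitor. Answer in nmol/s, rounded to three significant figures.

1.48 nmol/s

With α = 1 + [I]/Ki = 1 + 0.0573/0.0555 = 2.032, the noncompetitive rate law is v = (Vmax/α)·[S] / (Km + [S]).
v = (8.16/2.032)×0.0873 / (0.149 + 0.0873) = 0.3505/0.2363 = 1.48 nmol/s.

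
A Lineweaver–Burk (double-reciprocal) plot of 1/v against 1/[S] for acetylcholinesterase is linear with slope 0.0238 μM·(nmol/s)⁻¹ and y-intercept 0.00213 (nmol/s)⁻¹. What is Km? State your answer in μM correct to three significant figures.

11.2 μM

y-intercept = 1/Vmax ⇒ Vmax = 469 nmol/s; slope = Km/Vmax ⇒ Km = slope × Vmax.
Km = 0.0238 × 469 = 11.2 μM.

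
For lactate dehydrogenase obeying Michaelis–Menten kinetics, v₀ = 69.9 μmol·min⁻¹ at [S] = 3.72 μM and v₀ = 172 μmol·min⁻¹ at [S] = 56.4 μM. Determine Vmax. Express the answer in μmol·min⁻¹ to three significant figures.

From v = Vmax[S]/(Km+[S]), each point gives Vmax = v(Km+[S])/[S].
Equating: 69.9(Km+3.72)/3.72 = 172(Km+56.4)/56.4.
18.79·Km + 69.9 = 3.050·Km + 172, so (18.79 − 3.050)·Km = 172 − 69.9.
Km = 102.1/15.74 = 6.49 μM; then Vmax = 69.9(6.49+3.72)/3.72 = 192 μmol·min⁻¹.

192 μmol·min⁻¹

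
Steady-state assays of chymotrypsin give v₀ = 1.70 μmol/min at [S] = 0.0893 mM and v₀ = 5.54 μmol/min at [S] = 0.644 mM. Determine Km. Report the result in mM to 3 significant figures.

0.368 mM

In reciprocal form, 1/v = (Km/Vmax)·(1/[S]) + 1/Vmax. The two points give (1/[S], 1/v) = (11.20, 0.5882) and (1.553, 0.1805).
Slope = (0.5882 − 0.1805)/(11.20 − 1.553) = 0.04227; intercept = 0.5882 − 0.04227×11.20 = 0.1149.
Vmax = 1/intercept = 8.71 μmol/min; Km = slope × Vmax = 0.04227 × 8.71 = 0.368 mM.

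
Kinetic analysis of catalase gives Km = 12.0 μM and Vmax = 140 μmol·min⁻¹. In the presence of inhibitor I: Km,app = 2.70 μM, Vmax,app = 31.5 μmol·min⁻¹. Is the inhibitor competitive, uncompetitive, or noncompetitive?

uncompetitive

Both Km and Vmax decrease by the same factor (~4.45-fold) — characteristic of uncompetitive inhibition.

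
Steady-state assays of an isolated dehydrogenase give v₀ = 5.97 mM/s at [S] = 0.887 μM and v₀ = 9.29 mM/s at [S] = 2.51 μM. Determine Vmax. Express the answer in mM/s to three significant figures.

In reciprocal form, 1/v = (Km/Vmax)·(1/[S]) + 1/Vmax. The two points give (1/[S], 1/v) = (1.127, 0.1675) and (0.3984, 0.1076).
Slope = (0.1675 − 0.1076)/(1.127 − 0.3984) = 0.08212; intercept = 0.1675 − 0.08212×1.127 = 0.07493.
Vmax = 1/intercept = 13.3 mM/s; Km = slope × Vmax = 0.08212 × 13.3 = 1.10 μM.

13.3 mM/s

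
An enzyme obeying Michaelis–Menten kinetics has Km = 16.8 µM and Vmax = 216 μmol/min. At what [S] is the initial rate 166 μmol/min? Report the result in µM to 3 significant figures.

55.8 µM

The required fractional saturation is v/Vmax = 166/216 = 0.7685.
Then [S]/(Km+[S]) = 0.7685 ⇒ [S] = 16.8 × 0.7685/(1 − 0.7685) = 55.8 µM.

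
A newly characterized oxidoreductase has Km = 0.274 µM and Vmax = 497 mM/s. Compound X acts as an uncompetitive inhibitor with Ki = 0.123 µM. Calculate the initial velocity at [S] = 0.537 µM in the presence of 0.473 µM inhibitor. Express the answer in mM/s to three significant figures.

92.8 mM/s

With α = 1 + [I]/Ki = 1 + 0.473/0.123 = 4.846, the uncompetitive rate law is v = (Vmax/α)·[S] / (Km/α + [S]).
v = (497/4.846)×0.537 / (0.274/4.846 + 0.537) = 55.08/0.5935 = 92.8 mM/s.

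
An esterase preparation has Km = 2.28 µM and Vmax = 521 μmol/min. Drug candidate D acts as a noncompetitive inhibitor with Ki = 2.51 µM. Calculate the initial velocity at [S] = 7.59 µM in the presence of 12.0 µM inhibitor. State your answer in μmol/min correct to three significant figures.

With α = 1 + [I]/Ki = 1 + 12.0/2.51 = 5.781, the noncompetitive rate law is v = (Vmax/α)·[S] / (Km + [S]).
v = (521/5.781)×7.59 / (2.28 + 7.59) = 684.0/9.870 = 69.3 μmol/min.

69.3 μmol/min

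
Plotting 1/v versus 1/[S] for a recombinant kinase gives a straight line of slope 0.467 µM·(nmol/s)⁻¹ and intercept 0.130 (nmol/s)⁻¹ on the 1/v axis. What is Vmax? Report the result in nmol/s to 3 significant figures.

The y-intercept of a Lineweaver–Burk plot equals 1/Vmax, so Vmax = 1/0.130 = 7.69 nmol/s.

7.69 nmol/s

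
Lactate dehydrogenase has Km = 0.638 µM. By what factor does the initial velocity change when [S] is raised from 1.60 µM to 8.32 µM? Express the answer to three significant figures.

1.30

The fractional saturations are [S]/(Km+[S]) = 1.60/2.238 = 0.7149 and 8.32/8.958 = 0.9288.
v₂/v₁ is just their ratio: 0.9288/0.7149 = 1.30.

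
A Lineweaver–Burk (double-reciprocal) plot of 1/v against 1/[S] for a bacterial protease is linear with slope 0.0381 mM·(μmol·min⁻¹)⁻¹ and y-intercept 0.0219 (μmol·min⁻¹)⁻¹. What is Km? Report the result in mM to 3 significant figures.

1.74 mM

y-intercept = 1/Vmax ⇒ Vmax = 45.7 μmol·min⁻¹; slope = Km/Vmax ⇒ Km = slope × Vmax.
Km = 0.0381 × 45.7 = 1.74 mM.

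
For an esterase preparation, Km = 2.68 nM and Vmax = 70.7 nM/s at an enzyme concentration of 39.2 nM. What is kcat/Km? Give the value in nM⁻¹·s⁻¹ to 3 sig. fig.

kcat = Vmax/[E]total = 70.7/39.2 = 1.80 s⁻¹.
kcat/Km = 1.80/2.68 = 0.673 nM⁻¹·s⁻¹.

0.673 nM⁻¹·s⁻¹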